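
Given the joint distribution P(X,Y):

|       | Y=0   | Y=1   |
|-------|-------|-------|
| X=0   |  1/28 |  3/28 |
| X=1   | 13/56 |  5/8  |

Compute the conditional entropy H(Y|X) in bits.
0.8382 bits

H(Y|X) = H(X,Y) - H(X)

H(X,Y) = -Σ_{x,y} P(x,y) log₂ P(x,y). Per-cell terms -P(x,y)·log₂P(x,y):
  X=0: 0.17169, 0.34526
  X=1: 0.48911, 0.42379
Sum of the 4 terms: H(X,Y) = 1.42985 bits

Marginal of X (row sums):
  P(X=0) = 1/28 + 3/28 = 1/7
  P(X=1) = 13/56 + 5/8 = 6/7
H(X) = -[(1/7)·log₂(1/7) + (6/7)·log₂(6/7)]
  = 0.40105 + 0.19062 = 0.59167 bits

H(Y|X) = H(X,Y) - H(X) = 1.42985 - 0.59167 = 0.8382 bits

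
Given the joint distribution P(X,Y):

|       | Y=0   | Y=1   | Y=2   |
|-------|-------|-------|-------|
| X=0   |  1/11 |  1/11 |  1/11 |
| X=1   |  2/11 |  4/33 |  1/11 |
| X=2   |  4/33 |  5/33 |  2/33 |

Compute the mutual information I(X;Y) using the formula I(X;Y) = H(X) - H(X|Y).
0.0239 bits

I(X;Y) = H(X) - H(X|Y)

Marginal of X (row sums):
  P(X=0) = 1/11 + 1/11 + 1/11 = 3/11
  P(X=1) = 2/11 + 4/33 + 1/11 = 13/33
  P(X=2) = 4/33 + 5/33 + 2/33 = 1/3
H(X) = -[(3/11)·log₂(3/11) + (13/33)·log₂(13/33) + (1/3)·log₂(1/3)]
  = 0.51122 + 0.52944 + 0.52832 = 1.56898 bits

Marginal of Y (column sums):
  P(Y=0) = 1/11 + 2/11 + 4/33 = 13/33
  P(Y=1) = 1/11 + 4/33 + 5/33 = 4/11
  P(Y=2) = 1/11 + 1/11 + 2/33 = 8/33
H(X|Y) = Σ_y P(y)·H(X|Y=y):
  Y=0: P(Y=0) = 13/33, P(X|Y=0) = (3/13, 6/13, 4/13) → H(X|Y=0) = 1.52623
  Y=1: P(Y=1) = 4/11, P(X|Y=1) = (1/4, 1/3, 5/12) → H(X|Y=1) = 1.55459
  Y=2: P(Y=2) = 8/33, P(X|Y=2) = (3/8, 3/8, 1/4) → H(X|Y=2) = 1.56128
H(X|Y) = (13/33)·1.52623 + (4/11)·1.55459 + (8/33)·1.56128 = 1.54504 bits

I(X;Y) = H(X) - H(X|Y) = 1.56898 - 1.54504 = 0.0239 bits

Cross-check via I(X;Y) = H(X) + H(Y) - H(X,Y): computing H(Y) from the column sums and H(X,Y) from the 9 cells in the same way gives H(Y) = 1.55575 bits and H(X,Y) = 3.10079 bits, so
I(X;Y) = 1.56898 + 1.55575 - 3.10079 = 0.0239 bits ✓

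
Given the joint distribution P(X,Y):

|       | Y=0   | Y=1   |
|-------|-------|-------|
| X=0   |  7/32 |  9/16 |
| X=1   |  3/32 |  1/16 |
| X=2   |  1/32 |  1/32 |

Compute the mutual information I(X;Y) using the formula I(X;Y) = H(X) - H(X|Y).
0.0458 bits

I(X;Y) = H(X) - H(X|Y)

Marginal of X (row sums):
  P(X=0) = 7/32 + 9/16 = 25/32
  P(X=1) = 3/32 + 1/16 = 5/32
  P(X=2) = 1/32 + 1/32 = 1/16
H(X) = -[(25/32)·log₂(25/32) + (5/32)·log₂(5/32) + (1/16)·log₂(1/16)]
  = 0.27824 + 0.41845 + 0.25000 = 0.94669 bits

Marginal of Y (column sums):
  P(Y=0) = 7/32 + 3/32 + 1/32 = 11/32
  P(Y=1) = 9/16 + 1/16 + 1/32 = 21/32
H(X|Y) = Σ_y P(y)·H(X|Y=y):
  Y=0: P(Y=0) = 11/32, P(X|Y=0) = (7/11, 3/11, 1/11) → H(X|Y=0) = 1.24067
  Y=1: P(Y=1) = 21/32, P(X|Y=1) = (6/7, 2/21, 1/21) → H(X|Y=1) = 0.72286
H(X|Y) = (11/32)·1.24067 + (21/32)·0.72286 = 0.90086 bits

I(X;Y) = H(X) - H(X|Y) = 0.94669 - 0.90086 = 0.0458 bits

Cross-check via I(X;Y) = H(X) + H(Y) - H(X,Y): computing H(Y) from the column sums and H(X,Y) from the 6 cells in the same way gives H(Y) = 0.92836 bits and H(X,Y) = 1.82922 bits, so
I(X;Y) = 0.94669 + 0.92836 - 1.82922 = 0.0458 bits ✓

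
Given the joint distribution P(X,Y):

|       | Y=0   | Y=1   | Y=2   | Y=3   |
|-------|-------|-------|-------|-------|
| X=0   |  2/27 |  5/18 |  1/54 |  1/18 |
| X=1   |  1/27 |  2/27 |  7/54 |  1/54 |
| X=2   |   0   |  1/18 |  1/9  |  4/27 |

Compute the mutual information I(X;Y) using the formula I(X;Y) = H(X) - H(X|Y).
0.3568 bits

I(X;Y) = H(X) - H(X|Y)

Marginal of X (row sums):
  P(X=0) = 2/27 + 5/18 + 1/54 + 1/18 = 23/54
  P(X=1) = 1/27 + 2/27 + 7/54 + 1/54 = 7/27
  P(X=2) = 0 + 1/18 + 1/9 + 4/27 = 17/54
H(X) = -[(23/54)·log₂(23/54) + (7/27)·log₂(7/27) + (17/54)·log₂(17/54)]
  = 0.5245 + 0.5049 + 0.5249 = 1.5543 bits

Marginal of Y (column sums):
  P(Y=0) = 2/27 + 1/27 + 0 = 1/9
  P(Y=1) = 5/18 + 2/27 + 1/18 = 11/27
  P(Y=2) = 1/54 + 7/54 + 1/9 = 7/27
  P(Y=3) = 1/18 + 1/54 + 4/27 = 2/9
H(X|Y) = Σ_y P(y)·H(X|Y=y):
  Y=0: P(Y=0) = 1/9, P(X|Y=0) = (2/3, 1/3, 0) → H(X|Y=0) = 0.9183
  Y=1: P(Y=1) = 11/27, P(X|Y=1) = (15/22, 2/11, 3/22) → H(X|Y=1) = 1.2159
  Y=2: P(Y=2) = 7/27, P(X|Y=2) = (1/14, 1/2, 3/7) → H(X|Y=2) = 1.2958
  Y=3: P(Y=3) = 2/9, P(X|Y=3) = (1/4, 1/12, 2/3) → H(X|Y=3) = 1.1887
H(X|Y) = (1/9)·0.9183 + (11/27)·1.2159 + (7/27)·1.2958 + (2/9)·1.1887 = 1.1975 bits

I(X;Y) = H(X) - H(X|Y) = 1.5543 - 1.1975 = 0.3568 bits

Cross-check via I(X;Y) = H(X) + H(Y) - H(X,Y): computing H(Y) from the column sums and H(X,Y) from the 12 cells in the same way gives H(Y) = 1.8671 bits and H(X,Y) = 3.0646 bits, so
I(X;Y) = 1.5543 + 1.8671 - 3.0646 = 0.3568 bits ✓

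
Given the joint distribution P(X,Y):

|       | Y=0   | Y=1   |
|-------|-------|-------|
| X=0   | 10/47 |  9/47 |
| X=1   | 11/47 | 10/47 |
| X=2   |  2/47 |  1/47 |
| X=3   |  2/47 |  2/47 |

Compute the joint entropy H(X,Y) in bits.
2.5967 bits

H(X,Y) = -Σ_{x,y} P(x,y) log₂ P(x,y). Per-cell terms -P(x,y)·log₂P(x,y):
  X=0: 0.47503, 0.45664
  X=1: 0.49036, 0.47503
  X=2: 0.19381, 0.11818
  X=3: 0.19381, 0.19381
Sum of the 8 terms: H(X,Y) = 2.5967 bits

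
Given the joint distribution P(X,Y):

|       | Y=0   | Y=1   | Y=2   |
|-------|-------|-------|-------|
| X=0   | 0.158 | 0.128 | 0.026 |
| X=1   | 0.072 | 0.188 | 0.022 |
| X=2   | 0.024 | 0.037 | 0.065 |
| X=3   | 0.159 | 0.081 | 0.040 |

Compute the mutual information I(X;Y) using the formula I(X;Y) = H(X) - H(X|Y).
0.1464 bits

I(X;Y) = H(X) - H(X|Y)

Marginal of X (row sums):
  P(X=0) = 0.158 + 0.128 + 0.026 = 0.312
  P(X=1) = 0.072 + 0.188 + 0.022 = 0.282
  P(X=2) = 0.024 + 0.037 + 0.065 = 0.126
  P(X=3) = 0.159 + 0.081 + 0.040 = 0.280
H(X) = -[0.312·log₂(0.312) + 0.282·log₂(0.282) + 0.126·log₂(0.126) + 0.280·log₂(0.280)]
  = 0.52428 + 0.51500 + 0.37655 + 0.51422 = 1.93005 bits

Marginal of Y (column sums):
  P(Y=0) = 0.158 + 0.072 + 0.024 + 0.159 = 0.413
  P(Y=1) = 0.128 + 0.188 + 0.037 + 0.081 = 0.434
  P(Y=2) = 0.026 + 0.022 + 0.065 + 0.040 = 0.153
H(X|Y) = Σ_y P(y)·H(X|Y=y):
  Y=0: P(Y=0) = 0.413, P(X|Y=0) = (158/413, 72/413, 24/413, 159/413) → H(X|Y=0) = 1.73838
  Y=1: P(Y=1) = 0.434, P(X|Y=1) = (64/217, 94/217, 37/434, 81/434) → H(X|Y=1) = 1.79717
  Y=2: P(Y=2) = 0.153, P(X|Y=2) = (26/153, 22/153, 65/153, 40/153) → H(X|Y=2) = 1.86752
H(X|Y) = 0.413·1.73838 + 0.434·1.79717 + 0.153·1.86752 = 1.78365 bits

I(X;Y) = H(X) - H(X|Y) = 1.93005 - 1.78365 = 0.1464 bits

Cross-check via I(X;Y) = H(X) + H(Y) - H(X,Y): computing H(Y) from the column sums and H(X,Y) from the 12 cells in the same way gives H(Y) = 1.46392 bits and H(X,Y) = 3.24757 bits, so
I(X;Y) = 1.93005 + 1.46392 - 3.24757 = 0.1464 bits ✓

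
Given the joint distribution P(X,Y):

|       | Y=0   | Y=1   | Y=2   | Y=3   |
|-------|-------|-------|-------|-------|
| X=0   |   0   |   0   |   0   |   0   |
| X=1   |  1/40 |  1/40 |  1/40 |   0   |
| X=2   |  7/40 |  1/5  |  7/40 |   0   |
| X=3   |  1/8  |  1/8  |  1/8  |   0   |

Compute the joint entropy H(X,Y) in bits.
2.8686 bits

H(X,Y) = -Σ_{x,y} P(x,y) log₂ P(x,y). Per-cell terms -P(x,y)·log₂P(x,y):
  X=0: 0.0000, 0.0000, 0.0000, 0.0000
  X=1: 0.1330, 0.1330, 0.1330, 0.0000
  X=2: 0.4401, 0.4644, 0.4401, 0.0000
  X=3: 0.3750, 0.3750, 0.3750, 0.0000
  (cells with P = 0 contribute 0)
Sum of the 16 terms: H(X,Y) = 2.8686 bits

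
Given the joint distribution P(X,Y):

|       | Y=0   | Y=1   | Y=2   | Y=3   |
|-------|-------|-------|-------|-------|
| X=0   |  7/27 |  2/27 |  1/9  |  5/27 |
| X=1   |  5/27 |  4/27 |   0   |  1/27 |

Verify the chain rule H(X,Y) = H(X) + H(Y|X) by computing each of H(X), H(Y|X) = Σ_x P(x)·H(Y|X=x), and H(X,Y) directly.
H(X) = 0.9510 bits, H(Y|X) = 1.6696 bits, H(X,Y) = 2.6206 bits

Marginal of X (row sums):
  P(X=0) = 7/27 + 2/27 + 1/9 + 5/27 = 17/27
  P(X=1) = 5/27 + 4/27 + 0 + 1/27 = 10/27
H(X) = -[(17/27)·log₂(17/27) + (10/27)·log₂(10/27)]
  = 0.42023 + 0.53073 = 0.9510 bits

H(Y|X) = Σ_x P(x)·H(Y|X=x):
  X=0: P(X=0) = 17/27, P(Y|X=0) = (7/17, 2/17, 3/17, 5/17) → H(Y|X=0) = 1.85123
  X=1: P(X=1) = 10/27, P(Y|X=1) = (1/2, 2/5, 0, 1/10) → H(Y|X=1) = 1.36096
H(Y|X) = (17/27)·1.85123 + (10/27)·1.36096 = 1.6696 bits

H(X,Y) = -Σ_{x,y} P(x,y) log₂ P(x,y). Per-cell terms -P(x,y)·log₂P(x,y):
  X=0: 0.50492, 0.27814, 0.35221, 0.45055
  X=1: 0.45055, 0.40813, 0.00000, 0.17611
  (cells with P = 0 contribute 0)
Sum of the 8 terms: H(X,Y) = 2.6206 bits

Chain rule check:
  H(X) + H(Y|X) = 0.9510 + 1.6696 = 2.6206 bits
  H(X,Y) = 2.6206 bits
✓ Chain rule verified.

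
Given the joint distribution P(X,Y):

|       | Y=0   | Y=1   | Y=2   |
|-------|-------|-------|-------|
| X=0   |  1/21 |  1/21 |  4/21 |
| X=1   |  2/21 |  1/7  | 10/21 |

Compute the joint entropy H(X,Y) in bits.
2.1078 bits

H(X,Y) = -Σ_{x,y} P(x,y) log₂ P(x,y). Per-cell terms -P(x,y)·log₂P(x,y):
  X=0: 0.20916, 0.20916, 0.45568
  X=1: 0.32308, 0.40105, 0.50971
Sum of the 6 terms: H(X,Y) = 2.1078 bits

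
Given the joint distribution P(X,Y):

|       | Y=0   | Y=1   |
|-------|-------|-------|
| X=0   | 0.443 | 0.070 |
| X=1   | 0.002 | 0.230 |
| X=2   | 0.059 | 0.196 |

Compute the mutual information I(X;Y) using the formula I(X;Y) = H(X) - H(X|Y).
0.4895 bits

I(X;Y) = H(X) - H(X|Y)

Marginal of X (row sums):
  P(X=0) = 0.443 + 0.070 = 0.513
  P(X=1) = 0.002 + 0.230 = 0.232
  P(X=2) = 0.059 + 0.196 = 0.255
H(X) = -[0.513·log₂(0.513) + 0.232·log₂(0.232) + 0.255·log₂(0.255)]
  = 0.494003 + 0.489010 + 0.502715 = 1.485728 bits

Marginal of Y (column sums):
  P(Y=0) = 0.443 + 0.002 + 0.059 = 0.504
  P(Y=1) = 0.070 + 0.230 + 0.196 = 0.496
H(X|Y) = Σ_y P(y)·H(X|Y=y):
  Y=0: P(Y=0) = 0.504, P(X|Y=0) = (443/504, 1/252, 59/504) → H(X|Y=0) = 0.557516
  Y=1: P(Y=1) = 0.496, P(X|Y=1) = (35/248, 115/248, 49/124) → H(X|Y=1) = 1.442108
H(X|Y) = 0.504·0.557516 + 0.496·1.442108 = 0.996274 bits

I(X;Y) = H(X) - H(X|Y) = 1.485728 - 0.996274 = 0.4895 bits

Cross-check via I(X;Y) = H(X) + H(Y) - H(X,Y): computing H(Y) from the column sums and H(X,Y) from the 6 cells in the same way gives H(Y) = 0.999954 bits and H(X,Y) = 1.996228 bits, so
I(X;Y) = 1.485728 + 0.999954 - 1.996228 = 0.4895 bits ✓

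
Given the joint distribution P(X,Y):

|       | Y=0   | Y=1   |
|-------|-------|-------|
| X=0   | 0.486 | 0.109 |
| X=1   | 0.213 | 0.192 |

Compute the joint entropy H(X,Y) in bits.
1.7868 bits

H(X,Y) = -Σ_{x,y} P(x,y) log₂ P(x,y). Per-cell terms -P(x,y)·log₂P(x,y):
  X=0: 0.50591, 0.34854
  X=1: 0.47522, 0.45712
Sum of the 4 terms: H(X,Y) = 1.7868 bits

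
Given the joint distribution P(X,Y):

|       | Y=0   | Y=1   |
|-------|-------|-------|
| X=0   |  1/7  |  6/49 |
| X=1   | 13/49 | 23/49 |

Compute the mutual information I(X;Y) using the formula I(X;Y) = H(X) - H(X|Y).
0.0181 bits

I(X;Y) = H(X) - H(X|Y)

Marginal of X (row sums):
  P(X=0) = 1/7 + 6/49 = 13/49
  P(X=1) = 13/49 + 23/49 = 36/49
H(X) = -[(13/49)·log₂(13/49) + (36/49)·log₂(36/49)]
  = 0.50787 + 0.32678 = 0.83465 bits

Marginal of Y (column sums):
  P(Y=0) = 1/7 + 13/49 = 20/49
  P(Y=1) = 6/49 + 23/49 = 29/49
H(X|Y) = Σ_y P(y)·H(X|Y=y):
  Y=0: P(Y=0) = 20/49, P(X|Y=0) = (7/20, 13/20) → H(X|Y=0) = 0.93407
  Y=1: P(Y=1) = 29/49, P(X|Y=1) = (6/29, 23/29) → H(X|Y=1) = 0.73551
H(X|Y) = (20/49)·0.93407 + (29/49)·0.73551 = 0.81655 bits

I(X;Y) = H(X) - H(X|Y) = 0.83465 - 0.81655 = 0.0181 bits

Cross-check via I(X;Y) = H(X) + H(Y) - H(X,Y): computing H(Y) from the column sums and H(X,Y) from the 4 cells in the same way gives H(Y) = 0.97553 bits and H(X,Y) = 1.79208 bits, so
I(X;Y) = 0.83465 + 0.97553 - 1.79208 = 0.0181 bits ✓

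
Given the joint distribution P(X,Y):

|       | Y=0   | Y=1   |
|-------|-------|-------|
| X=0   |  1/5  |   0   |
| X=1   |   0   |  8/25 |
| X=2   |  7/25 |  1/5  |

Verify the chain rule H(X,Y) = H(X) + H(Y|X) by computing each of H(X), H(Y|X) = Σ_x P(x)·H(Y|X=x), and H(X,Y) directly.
H(X) = 1.4987 bits, H(Y|X) = 0.4703 bits, H(X,Y) = 1.9690 bits

Marginal of X (row sums):
  P(X=0) = 1/5 + 0 = 1/5
  P(X=1) = 0 + 8/25 = 8/25
  P(X=2) = 7/25 + 1/5 = 12/25
H(X) = -[(1/5)·log₂(1/5) + (8/25)·log₂(8/25) + (12/25)·log₂(12/25)]
  = 0.46439 + 0.52603 + 0.50827 = 1.4987 bits

H(Y|X) = Σ_x P(x)·H(Y|X=x):
  X=0: P(X=0) = 1/5, P(Y|X=0) = (1, 0) → H(Y|X=0) = 0.00000
  X=1: P(X=1) = 8/25, P(Y|X=1) = (0, 1) → H(Y|X=1) = 0.00000
  X=2: P(X=2) = 12/25, P(Y|X=2) = (7/12, 5/12) → H(Y|X=2) = 0.97987
H(Y|X) = (1/5)·0.00000 + (8/25)·0.00000 + (12/25)·0.97987 = 0.4703 bits

H(X,Y) = -Σ_{x,y} P(x,y) log₂ P(x,y). Per-cell terms -P(x,y)·log₂P(x,y):
  X=0: 0.46439, 0.00000
  X=1: 0.00000, 0.52603
  X=2: 0.51422, 0.46439
  (cells with P = 0 contribute 0)
Sum of the 6 terms: H(X,Y) = 1.9690 bits

Chain rule check:
  H(X) + H(Y|X) = 1.4987 + 0.4703 = 1.9690 bits
  H(X,Y) = 1.9690 bits
✓ Chain rule verified.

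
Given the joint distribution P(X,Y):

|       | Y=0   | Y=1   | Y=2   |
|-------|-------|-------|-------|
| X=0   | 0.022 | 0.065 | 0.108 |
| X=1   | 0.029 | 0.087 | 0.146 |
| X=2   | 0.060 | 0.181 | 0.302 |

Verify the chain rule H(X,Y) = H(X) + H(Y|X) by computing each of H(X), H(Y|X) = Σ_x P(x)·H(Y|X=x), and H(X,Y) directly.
H(X) = 1.4445 bits, H(Y|X) = 1.3511 bits, H(X,Y) = 2.7957 bits

Marginal of X (row sums):
  P(X=0) = 0.022 + 0.065 + 0.108 = 0.195
  P(X=1) = 0.029 + 0.087 + 0.146 = 0.262
  P(X=2) = 0.060 + 0.181 + 0.302 = 0.543
H(X) = -[0.195·log₂(0.195) + 0.262·log₂(0.262) + 0.543·log₂(0.543)]
  = 0.459899 + 0.506279 + 0.478370 = 1.4445 bits

H(Y|X) = Σ_x P(x)·H(Y|X=x):
  X=0: P(X=0) = 0.195, P(Y|X=0) = (22/195, 1/3, 36/65) → H(Y|X=0) = 1.355591
  X=1: P(X=1) = 0.262, P(Y|X=1) = (29/262, 87/262, 73/131) → H(Y|X=1) = 1.349713
  X=2: P(X=2) = 0.543, P(Y|X=2) = (20/181, 1/3, 302/543) → H(Y|X=2) = 1.350216
H(Y|X) = 0.195·1.355591 + 0.262·1.349713 + 0.543·1.350216 = 1.3511 bits

H(X,Y) = -Σ_{x,y} P(x,y) log₂ P(x,y). Per-cell terms -P(x,y)·log₂P(x,y):
  X=0: 0.121140, 0.256322, 0.346777
  X=1: 0.148126, 0.306487, 0.405290
  X=2: 0.243534, 0.446335, 0.521669
Sum of the 9 terms: H(X,Y) = 2.7957 bits

Chain rule check:
  H(X) + H(Y|X) = 1.4445 + 1.3511 = 2.7956 bits
  H(X,Y) = 2.7957 bits
✓ Chain rule verified (Δ = 0.0001 is 4-dp rounding noise: each of the three values was rounded independently).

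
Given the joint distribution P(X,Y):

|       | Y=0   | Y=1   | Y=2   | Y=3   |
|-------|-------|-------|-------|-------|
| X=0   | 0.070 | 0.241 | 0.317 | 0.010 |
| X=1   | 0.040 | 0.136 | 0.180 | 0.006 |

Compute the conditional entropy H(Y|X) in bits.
1.4776 bits

H(Y|X) = H(X,Y) - H(X)

H(X,Y) = -Σ_{x,y} P(x,y) log₂ P(x,y). Per-cell terms -P(x,y)·log₂P(x,y):
  X=0: 0.26856, 0.49475, 0.52541, 0.06644
  X=1: 0.18575, 0.39145, 0.44531, 0.04428
Sum of the 8 terms: H(X,Y) = 2.42195 bits

Marginal of X (row sums):
  P(X=0) = 0.070 + 0.241 + 0.317 + 0.010 = 0.638
  P(X=1) = 0.040 + 0.136 + 0.180 + 0.006 = 0.362
H(X) = -[0.638·log₂(0.638) + 0.362·log₂(0.362)]
  = 0.41366 + 0.53067 = 0.94433 bits

H(Y|X) = H(X,Y) - H(X) = 2.42195 - 0.94433 = 1.4776 bits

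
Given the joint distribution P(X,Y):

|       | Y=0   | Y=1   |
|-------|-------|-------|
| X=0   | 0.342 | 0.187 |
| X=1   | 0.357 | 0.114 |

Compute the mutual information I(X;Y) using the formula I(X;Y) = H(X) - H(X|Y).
0.0107 bits

I(X;Y) = H(X) - H(X|Y)

Marginal of X (row sums):
  P(X=0) = 0.342 + 0.187 = 0.529
  P(X=1) = 0.357 + 0.114 = 0.471
H(X) = -[0.529·log₂(0.529) + 0.471·log₂(0.471)]
  = 0.4860 + 0.5116 = 0.9976 bits

Marginal of Y (column sums):
  P(Y=0) = 0.342 + 0.357 = 0.699
  P(Y=1) = 0.187 + 0.114 = 0.301
H(X|Y) = Σ_y P(y)·H(X|Y=y):
  Y=0: P(Y=0) = 0.699, P(X|Y=0) = (114/233, 119/233) → H(X|Y=0) = 0.9997
  Y=1: P(Y=1) = 0.301, P(X|Y=1) = (187/301, 114/301) → H(X|Y=1) = 0.9571
H(X|Y) = 0.699·0.9997 + 0.301·0.9571 = 0.9869 bits

I(X;Y) = H(X) - H(X|Y) = 0.9976 - 0.9869 = 0.0107 bits

Cross-check via I(X;Y) = H(X) + H(Y) - H(X,Y): computing H(Y) from the column sums and H(X,Y) from the 4 cells in the same way gives H(Y) = 0.8825 bits and H(X,Y) = 1.8694 bits, so
I(X;Y) = 0.9976 + 0.8825 - 1.8694 = 0.0107 bits ✓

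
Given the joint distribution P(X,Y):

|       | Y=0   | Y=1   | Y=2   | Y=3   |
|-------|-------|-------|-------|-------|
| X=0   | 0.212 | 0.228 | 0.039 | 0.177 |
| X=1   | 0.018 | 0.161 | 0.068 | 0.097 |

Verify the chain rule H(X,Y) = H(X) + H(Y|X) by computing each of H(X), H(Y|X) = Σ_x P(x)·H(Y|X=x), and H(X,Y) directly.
H(X) = 0.9286 bits, H(Y|X) = 1.7756 bits, H(X,Y) = 2.7042 bits

Marginal of X (row sums):
  P(X=0) = 0.212 + 0.228 + 0.039 + 0.177 = 0.656
  P(X=1) = 0.018 + 0.161 + 0.068 + 0.097 = 0.344
H(X) = -[0.656·log₂(0.656) + 0.344·log₂(0.344)]
  = 0.39900 + 0.52959 = 0.9286 bits

H(Y|X) = Σ_x P(x)·H(Y|X=x):
  X=0: P(X=0) = 0.656, P(Y|X=0) = (53/164, 57/164, 39/656, 177/656) → H(Y|X=0) = 1.80860
  X=1: P(X=1) = 0.344, P(Y|X=1) = (9/172, 161/344, 17/86, 97/344) → H(Y|X=1) = 1.71267
H(Y|X) = 0.656·1.80860 + 0.344·1.71267 = 1.7756 bits

H(X,Y) = -Σ_{x,y} P(x,y) log₂ P(x,y). Per-cell terms -P(x,y)·log₂P(x,y):
  X=0: 0.47443, 0.48630, 0.18253, 0.44218
  X=1: 0.10433, 0.42421, 0.26373, 0.32649
Sum of the 8 terms: H(X,Y) = 2.7042 bits

Chain rule check:
  H(X) + H(Y|X) = 0.9286 + 1.7756 = 2.7042 bits
  H(X,Y) = 2.7042 bits
✓ Chain rule verified.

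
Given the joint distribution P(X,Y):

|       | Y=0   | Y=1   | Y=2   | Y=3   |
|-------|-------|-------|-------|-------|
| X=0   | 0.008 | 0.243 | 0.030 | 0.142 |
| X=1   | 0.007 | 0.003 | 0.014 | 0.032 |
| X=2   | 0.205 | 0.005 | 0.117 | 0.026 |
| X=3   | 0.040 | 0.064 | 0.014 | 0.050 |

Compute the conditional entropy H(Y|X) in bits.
1.4510 bits

H(Y|X) = H(X,Y) - H(X)

H(X,Y) = -Σ_{x,y} P(x,y) log₂ P(x,y). Per-cell terms -P(x,y)·log₂P(x,y):
  X=0: 0.0557, 0.4960, 0.1518, 0.3999
  X=1: 0.0501, 0.0251, 0.0862, 0.1589
  X=2: 0.4687, 0.0382, 0.3622, 0.1369
  X=3: 0.1858, 0.2538, 0.0862, 0.2161
Sum of the 16 terms: H(X,Y) = 3.1716 bits

Marginal of X (row sums):
  P(X=0) = 0.008 + 0.243 + 0.030 + 0.142 = 0.423
  P(X=1) = 0.007 + 0.003 + 0.014 + 0.032 = 0.056
  P(X=2) = 0.205 + 0.005 + 0.117 + 0.026 = 0.353
  P(X=3) = 0.040 + 0.064 + 0.014 + 0.050 = 0.168
H(X) = -[0.423·log₂(0.423) + 0.056·log₂(0.056) + 0.353·log₂(0.353) + 0.168·log₂(0.168)]
  = 0.5251 + 0.2329 + 0.5303 + 0.4323 = 1.7206 bits

H(Y|X) = H(X,Y) - H(X) = 3.1716 - 1.7206 = 1.4510 bits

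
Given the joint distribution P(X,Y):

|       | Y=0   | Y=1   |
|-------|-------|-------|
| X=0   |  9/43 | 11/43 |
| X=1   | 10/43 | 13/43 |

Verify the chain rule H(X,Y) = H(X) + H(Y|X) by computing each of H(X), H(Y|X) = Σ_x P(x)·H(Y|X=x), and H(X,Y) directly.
H(X) = 0.9965 bits, H(Y|X) = 0.9901 bits, H(X,Y) = 1.9865 bits

Marginal of X (row sums):
  P(X=0) = 9/43 + 11/43 = 20/43
  P(X=1) = 10/43 + 13/43 = 23/43
H(X) = -[(20/43)·log₂(20/43) + (23/43)·log₂(23/43)]
  = 0.51364 + 0.48284 = 0.9965 bits

H(Y|X) = Σ_x P(x)·H(Y|X=x):
  X=0: P(X=0) = 20/43, P(Y|X=0) = (9/20, 11/20) → H(Y|X=0) = 0.99277
  X=1: P(X=1) = 23/43, P(Y|X=1) = (10/23, 13/23) → H(Y|X=1) = 0.98769
H(Y|X) = (20/43)·0.99277 + (23/43)·0.98769 = 0.9901 bits

H(X,Y) = -Σ_{x,y} P(x,y) log₂ P(x,y). Per-cell terms -P(x,y)·log₂P(x,y):
  X=0: 0.47226, 0.50314
  X=1: 0.48938, 0.52176
Sum of the 4 terms: H(X,Y) = 1.9865 bits

Chain rule check:
  H(X) + H(Y|X) = 0.9965 + 0.9901 = 1.9866 bits
  H(X,Y) = 1.9865 bits
✓ Chain rule verified (Δ = 0.0001 is 4-dp rounding noise: each of the three values was rounded independently).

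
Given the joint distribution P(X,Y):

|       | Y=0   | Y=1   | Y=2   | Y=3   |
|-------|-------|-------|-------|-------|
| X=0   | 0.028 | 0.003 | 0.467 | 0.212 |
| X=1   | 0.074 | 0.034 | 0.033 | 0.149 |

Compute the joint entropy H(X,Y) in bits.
2.1725 bits

H(X,Y) = -Σ_{x,y} P(x,y) log₂ P(x,y). Per-cell terms -P(x,y)·log₂P(x,y):
  X=0: 0.14444, 0.02514, 0.51300, 0.47443
  X=1: 0.27797, 0.16586, 0.16241, 0.40925
Sum of the 8 terms: H(X,Y) = 2.1725 bits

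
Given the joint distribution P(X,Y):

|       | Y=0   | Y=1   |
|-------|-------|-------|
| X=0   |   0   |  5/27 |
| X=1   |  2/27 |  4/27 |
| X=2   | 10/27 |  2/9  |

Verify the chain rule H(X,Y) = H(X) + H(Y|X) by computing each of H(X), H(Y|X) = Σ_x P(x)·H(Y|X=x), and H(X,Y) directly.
H(X) = 1.3801 bits, H(Y|X) = 0.7697 bits, H(X,Y) = 2.1498 bits

Marginal of X (row sums):
  P(X=0) = 0 + 5/27 = 5/27
  P(X=1) = 2/27 + 4/27 = 2/9
  P(X=2) = 10/27 + 2/9 = 16/27
H(X) = -[(5/27)·log₂(5/27) + (2/9)·log₂(2/9) + (16/27)·log₂(16/27)]
  = 0.45055 + 0.48221 + 0.44734 = 1.3801 bits

H(Y|X) = Σ_x P(x)·H(Y|X=x):
  X=0: P(X=0) = 5/27, P(Y|X=0) = (0, 1) → H(Y|X=0) = 0.00000
  X=1: P(X=1) = 2/9, P(Y|X=1) = (1/3, 2/3) → H(Y|X=1) = 0.91830
  X=2: P(X=2) = 16/27, P(Y|X=2) = (5/8, 3/8) → H(Y|X=2) = 0.95443
H(Y|X) = (5/27)·0.00000 + (2/9)·0.91830 + (16/27)·0.95443 = 0.7697 bits

H(X,Y) = -Σ_{x,y} P(x,y) log₂ P(x,y). Per-cell terms -P(x,y)·log₂P(x,y):
  X=0: 0.00000, 0.45055
  X=1: 0.27814, 0.40813
  X=2: 0.53073, 0.48221
  (cells with P = 0 contribute 0)
Sum of the 6 terms: H(X,Y) = 2.1498 bits

Chain rule check:
  H(X) + H(Y|X) = 1.3801 + 0.7697 = 2.1498 bits
  H(X,Y) = 2.1498 bits
✓ Chain rule verified.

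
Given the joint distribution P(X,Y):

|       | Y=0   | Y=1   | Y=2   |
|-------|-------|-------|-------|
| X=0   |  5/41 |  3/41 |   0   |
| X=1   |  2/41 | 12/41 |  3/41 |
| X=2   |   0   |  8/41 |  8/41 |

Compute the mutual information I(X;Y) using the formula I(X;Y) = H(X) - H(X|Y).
0.3552 bits

I(X;Y) = H(X) - H(X|Y)

Marginal of X (row sums):
  P(X=0) = 5/41 + 3/41 + 0 = 8/41
  P(X=1) = 2/41 + 12/41 + 3/41 = 17/41
  P(X=2) = 0 + 8/41 + 8/41 = 16/41
H(X) = -[(8/41)·log₂(8/41) + (17/41)·log₂(17/41) + (16/41)·log₂(16/41)]
  = 0.4600 + 0.5266 + 0.5298 = 1.5164 bits

Marginal of Y (column sums):
  P(Y=0) = 5/41 + 2/41 + 0 = 7/41
  P(Y=1) = 3/41 + 12/41 + 8/41 = 23/41
  P(Y=2) = 0 + 3/41 + 8/41 = 11/41
H(X|Y) = Σ_y P(y)·H(X|Y=y):
  Y=0: P(Y=0) = 7/41, P(X|Y=0) = (5/7, 2/7, 0) → H(X|Y=0) = 0.8631
  Y=1: P(Y=1) = 23/41, P(X|Y=1) = (3/23, 12/23, 8/23) → H(X|Y=1) = 1.4029
  Y=2: P(Y=2) = 11/41, P(X|Y=2) = (0, 3/11, 8/11) → H(X|Y=2) = 0.8454
H(X|Y) = (7/41)·0.8631 + (23/41)·1.4029 + (11/41)·0.8454 = 1.1612 bits

I(X;Y) = H(X) - H(X|Y) = 1.5164 - 1.1612 = 0.3552 bits

Cross-check via I(X;Y) = H(X) + H(Y) - H(X,Y): computing H(Y) from the column sums and H(X,Y) from the 9 cells in the same way gives H(Y) = 1.4125 bits and H(X,Y) = 2.5737 bits, so
I(X;Y) = 1.5164 + 1.4125 - 2.5737 = 0.3552 bits ✓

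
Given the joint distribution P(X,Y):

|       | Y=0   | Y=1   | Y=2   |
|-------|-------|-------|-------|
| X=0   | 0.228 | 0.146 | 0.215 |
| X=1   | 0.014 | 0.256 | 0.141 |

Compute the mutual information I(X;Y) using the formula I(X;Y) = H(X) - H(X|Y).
0.1750 bits

I(X;Y) = H(X) - H(X|Y)

Marginal of X (row sums):
  P(X=0) = 0.228 + 0.146 + 0.215 = 0.589
  P(X=1) = 0.014 + 0.256 + 0.141 = 0.411
H(X) = -[0.589·log₂(0.589) + 0.411·log₂(0.411)]
  = 0.4498 + 0.5272 = 0.9770 bits

Marginal of Y (column sums):
  P(Y=0) = 0.228 + 0.014 = 0.242
  P(Y=1) = 0.146 + 0.256 = 0.402
  P(Y=2) = 0.215 + 0.141 = 0.356
H(X|Y) = Σ_y P(y)·H(X|Y=y):
  Y=0: P(Y=0) = 0.242, P(X|Y=0) = (114/121, 7/121) → H(X|Y=0) = 0.3189
  Y=1: P(Y=1) = 0.402, P(X|Y=1) = (73/201, 128/201) → H(X|Y=1) = 0.9453
  Y=2: P(Y=2) = 0.356, P(X|Y=2) = (215/356, 141/356) → H(X|Y=2) = 0.9686
H(X|Y) = 0.242·0.3189 + 0.402·0.9453 + 0.356·0.9686 = 0.8020 bits

I(X;Y) = H(X) - H(X|Y) = 0.9770 - 0.8020 = 0.1750 bits

Cross-check via I(X;Y) = H(X) + H(Y) - H(X,Y): computing H(Y) from the column sums and H(X,Y) from the 6 cells in the same way gives H(Y) = 1.5543 bits and H(X,Y) = 2.3563 bits, so
I(X;Y) = 0.9770 + 1.5543 - 2.3563 = 0.1750 bits ✓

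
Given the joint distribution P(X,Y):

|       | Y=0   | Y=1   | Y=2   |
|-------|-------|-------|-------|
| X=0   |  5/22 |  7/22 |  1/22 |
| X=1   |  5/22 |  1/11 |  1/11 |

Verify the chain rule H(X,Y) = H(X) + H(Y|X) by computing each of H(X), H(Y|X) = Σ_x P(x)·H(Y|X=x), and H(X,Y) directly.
H(X) = 0.9760 bits, H(Y|X) = 1.3529 bits, H(X,Y) = 2.3289 bits

Marginal of X (row sums):
  P(X=0) = 5/22 + 7/22 + 1/22 = 13/22
  P(X=1) = 5/22 + 1/11 + 1/11 = 9/22
H(X) = -[(13/22)·log₂(13/22) + (9/22)·log₂(9/22)]
  = 0.44850 + 0.52753 = 0.9760 bits

H(Y|X) = Σ_x P(x)·H(Y|X=x):
  X=0: P(X=0) = 13/22, P(Y|X=0) = (5/13, 7/13, 1/13) → H(Y|X=0) = 1.29574
  X=1: P(X=1) = 9/22, P(Y|X=1) = (5/9, 2/9, 2/9) → H(Y|X=1) = 1.43552
H(Y|X) = (13/22)·1.29574 + (9/22)·1.43552 = 1.3529 bits

H(X,Y) = -Σ_{x,y} P(x,y) log₂ P(x,y). Per-cell terms -P(x,y)·log₂P(x,y):
  X=0: 0.48580, 0.52566, 0.20270
  X=1: 0.48580, 0.31449, 0.31449
Sum of the 6 terms: H(X,Y) = 2.3289 bits

Chain rule check:
  H(X) + H(Y|X) = 0.9760 + 1.3529 = 2.3289 bits
  H(X,Y) = 2.3289 bits
✓ Chain rule verified.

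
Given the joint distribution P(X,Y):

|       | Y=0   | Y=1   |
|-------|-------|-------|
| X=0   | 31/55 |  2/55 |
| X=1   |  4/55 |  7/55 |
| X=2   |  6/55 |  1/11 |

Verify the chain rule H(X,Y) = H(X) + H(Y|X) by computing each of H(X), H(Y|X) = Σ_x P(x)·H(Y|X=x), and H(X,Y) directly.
H(X) = 1.3710 bits, H(Y|X) = 0.5858 bits, H(X,Y) = 1.9568 bits

Marginal of X (row sums):
  P(X=0) = 31/55 + 2/55 = 3/5
  P(X=1) = 4/55 + 7/55 = 1/5
  P(X=2) = 6/55 + 1/11 = 1/5
H(X) = -[(3/5)·log₂(3/5) + (1/5)·log₂(1/5) + (1/5)·log₂(1/5)]
  = 0.4422 + 0.4644 + 0.4644 = 1.3710 bits

H(Y|X) = Σ_x P(x)·H(Y|X=x):
  X=0: P(X=0) = 3/5, P(Y|X=0) = (31/33, 2/33) → H(Y|X=0) = 0.3298
  X=1: P(X=1) = 1/5, P(Y|X=1) = (4/11, 7/11) → H(Y|X=1) = 0.9457
  X=2: P(X=2) = 1/5, P(Y|X=2) = (6/11, 5/11) → H(Y|X=2) = 0.9940
H(Y|X) = (3/5)·0.3298 + (1/5)·0.9457 + (1/5)·0.9940 = 0.5858 bits

H(X,Y) = -Σ_{x,y} P(x,y) log₂ P(x,y). Per-cell terms -P(x,y)·log₂P(x,y):
  X=0: 0.4662, 0.1739
  X=1: 0.2750, 0.3785
  X=2: 0.3487, 0.3145
Sum of the 6 terms: H(X,Y) = 1.9568 bits

Chain rule check:
  H(X) + H(Y|X) = 1.3710 + 0.5858 = 1.9568 bits
  H(X,Y) = 1.9568 bits
✓ Chain rule verified.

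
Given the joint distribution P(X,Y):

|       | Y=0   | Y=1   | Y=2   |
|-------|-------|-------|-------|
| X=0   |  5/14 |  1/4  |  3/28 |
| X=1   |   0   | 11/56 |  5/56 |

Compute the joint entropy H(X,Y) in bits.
2.1482 bits

H(X,Y) = -Σ_{x,y} P(x,y) log₂ P(x,y). Per-cell terms -P(x,y)·log₂P(x,y):
  X=0: 0.5305, 0.5000, 0.3453
  X=1: 0.0000, 0.4612, 0.3112
  (cells with P = 0 contribute 0)
Sum of the 6 terms: H(X,Y) = 2.1482 bits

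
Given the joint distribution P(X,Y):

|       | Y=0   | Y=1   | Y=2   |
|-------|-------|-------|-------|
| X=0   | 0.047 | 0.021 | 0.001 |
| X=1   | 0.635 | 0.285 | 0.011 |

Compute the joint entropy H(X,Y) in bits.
1.3381 bits

H(X,Y) = -Σ_{x,y} P(x,y) log₂ P(x,y). Per-cell terms -P(x,y)·log₂P(x,y):
  X=0: 0.20733, 0.11704, 0.00997
  X=1: 0.41603, 0.51613, 0.07157
Sum of the 6 terms: H(X,Y) = 1.3381 bits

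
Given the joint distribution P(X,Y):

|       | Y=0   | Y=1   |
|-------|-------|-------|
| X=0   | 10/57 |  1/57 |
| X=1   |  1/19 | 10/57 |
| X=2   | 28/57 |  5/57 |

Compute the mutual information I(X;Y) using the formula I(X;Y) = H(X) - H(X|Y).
0.2386 bits

I(X;Y) = H(X) - H(X|Y)

Marginal of X (row sums):
  P(X=0) = 10/57 + 1/57 = 11/57
  P(X=1) = 1/19 + 10/57 = 13/57
  P(X=2) = 28/57 + 5/57 = 11/19
H(X) = -[(11/57)·log₂(11/57) + (13/57)·log₂(13/57) + (11/19)·log₂(11/19)]
  = 0.45804 + 0.48635 + 0.45650 = 1.4009 bits

Marginal of Y (column sums):
  P(Y=0) = 10/57 + 1/19 + 28/57 = 41/57
  P(Y=1) = 1/57 + 10/57 + 5/57 = 16/57
H(X|Y) = Σ_y P(y)·H(X|Y=y):
  Y=0: P(Y=0) = 41/57, P(X|Y=0) = (10/41, 3/41, 28/41) → H(X|Y=0) = 1.14828
  Y=1: P(Y=1) = 16/57, P(X|Y=1) = (1/16, 5/8, 5/16) → H(X|Y=1) = 1.19819
H(X|Y) = (41/57)·1.14828 + (16/57)·1.19819 = 1.1623 bits

I(X;Y) = H(X) - H(X|Y) = 1.4009 - 1.1623 = 0.2386 bits

Cross-check via I(X;Y) = H(X) + H(Y) - H(X,Y): computing H(Y) from the column sums and H(X,Y) from the 6 cells in the same way gives H(Y) = 0.8564 bits and H(X,Y) = 2.0187 bits, so
I(X;Y) = 1.4009 + 0.8564 - 2.0187 = 0.2386 bits ✓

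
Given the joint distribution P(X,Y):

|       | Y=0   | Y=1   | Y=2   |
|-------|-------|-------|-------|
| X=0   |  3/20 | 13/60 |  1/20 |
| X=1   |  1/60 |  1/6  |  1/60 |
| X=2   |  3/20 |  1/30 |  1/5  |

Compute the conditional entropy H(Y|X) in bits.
1.2500 bits

H(Y|X) = H(X,Y) - H(X)

H(X,Y) = -Σ_{x,y} P(x,y) log₂ P(x,y). Per-cell terms -P(x,y)·log₂P(x,y):
  X=0: 0.41054, 0.47806, 0.21610
  X=1: 0.09845, 0.43083, 0.09845
  X=2: 0.41054, 0.16356, 0.46439
Sum of the 9 terms: H(X,Y) = 2.7709 bits

Marginal of X (row sums):
  P(X=0) = 3/20 + 13/60 + 1/20 = 5/12
  P(X=1) = 1/60 + 1/6 + 1/60 = 1/5
  P(X=2) = 3/20 + 1/30 + 1/5 = 23/60
H(X) = -[(5/12)·log₂(5/12) + (1/5)·log₂(1/5) + (23/60)·log₂(23/60)]
  = 0.52626 + 0.46439 + 0.53028 = 1.5209 bits

H(Y|X) = H(X,Y) - H(X) = 2.7709 - 1.5209 = 1.2500 bits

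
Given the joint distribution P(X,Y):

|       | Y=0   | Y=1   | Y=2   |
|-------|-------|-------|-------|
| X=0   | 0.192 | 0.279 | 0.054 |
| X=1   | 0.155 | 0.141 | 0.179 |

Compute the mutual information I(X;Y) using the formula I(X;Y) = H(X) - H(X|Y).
0.0854 bits

I(X;Y) = H(X) - H(X|Y)

Marginal of X (row sums):
  P(X=0) = 0.192 + 0.279 + 0.054 = 0.525
  P(X=1) = 0.155 + 0.141 + 0.179 = 0.475
H(X) = -[0.525·log₂(0.525) + 0.475·log₂(0.475)]
  = 0.4880 + 0.5102 = 0.9982 bits

Marginal of Y (column sums):
  P(Y=0) = 0.192 + 0.155 = 0.347
  P(Y=1) = 0.279 + 0.141 = 0.420
  P(Y=2) = 0.054 + 0.179 = 0.233
H(X|Y) = Σ_y P(y)·H(X|Y=y):
  Y=0: P(Y=0) = 0.347, P(X|Y=0) = (192/347, 155/347) → H(X|Y=0) = 0.9918
  Y=1: P(Y=1) = 0.420, P(X|Y=1) = (93/140, 47/140) → H(X|Y=1) = 0.9207
  Y=2: P(Y=2) = 0.233, P(X|Y=2) = (54/233, 179/233) → H(X|Y=2) = 0.7811
H(X|Y) = 0.347·0.9918 + 0.420·0.9207 + 0.233·0.7811 = 0.9128 bits

I(X;Y) = H(X) - H(X|Y) = 0.9982 - 0.9128 = 0.0854 bits

Cross-check via I(X;Y) = H(X) + H(Y) - H(X,Y): computing H(Y) from the column sums and H(X,Y) from the 6 cells in the same way gives H(Y) = 1.5452 bits and H(X,Y) = 2.4580 bits, so
I(X;Y) = 0.9982 + 1.5452 - 2.4580 = 0.0854 bits ✓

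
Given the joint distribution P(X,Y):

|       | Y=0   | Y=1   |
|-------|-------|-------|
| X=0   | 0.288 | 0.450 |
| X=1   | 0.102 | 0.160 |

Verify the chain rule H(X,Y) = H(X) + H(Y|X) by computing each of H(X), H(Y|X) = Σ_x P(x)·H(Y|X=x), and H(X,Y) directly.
H(X) = 0.8297 bits, H(Y|X) = 0.9648 bits, H(X,Y) = 1.7945 bits

Marginal of X (row sums):
  P(X=0) = 0.288 + 0.450 = 0.738
  P(X=1) = 0.102 + 0.160 = 0.262
H(X) = -[0.738·log₂(0.738) + 0.262·log₂(0.262)]
  = 0.3234708 + 0.5062787 = 0.8297 bits

H(Y|X) = Σ_x P(x)·H(Y|X=x):
  X=0: P(X=0) = 0.738, P(Y|X=0) = (16/41, 25/41) → H(Y|X=0) = 0.9649568
  X=1: P(X=1) = 0.262, P(Y|X=1) = (51/131, 80/131) → H(Y|X=1) = 0.9643548
H(Y|X) = 0.738·0.9649568 + 0.262·0.9643548 = 0.9648 bits

H(X,Y) = -Σ_{x,y} P(x,y) log₂ P(x,y). Per-cell terms -P(x,y)·log₂P(x,y):
  X=0: 0.5172075, 0.5184014
  X=1: 0.3359226, 0.4230170
Sum of the 4 terms: H(X,Y) = 1.7945 bits

Chain rule check:
  H(X) + H(Y|X) = 0.8297 + 0.9648 = 1.7945 bits
  H(X,Y) = 1.7945 bits
✓ Chain rule verified.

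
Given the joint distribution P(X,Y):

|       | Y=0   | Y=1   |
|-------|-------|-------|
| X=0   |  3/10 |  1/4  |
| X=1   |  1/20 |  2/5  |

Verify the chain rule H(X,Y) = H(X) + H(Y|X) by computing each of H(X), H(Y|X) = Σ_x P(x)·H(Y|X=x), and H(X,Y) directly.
H(X) = 0.9928 bits, H(Y|X) = 0.7732 bits, H(X,Y) = 1.7660 bits

Marginal of X (row sums):
  P(X=0) = 3/10 + 1/4 = 11/20
  P(X=1) = 1/20 + 2/5 = 9/20
H(X) = -[(11/20)·log₂(11/20) + (9/20)·log₂(9/20)]
  = 0.4744 + 0.5184 = 0.9928 bits

H(Y|X) = Σ_x P(x)·H(Y|X=x):
  X=0: P(X=0) = 11/20, P(Y|X=0) = (6/11, 5/11) → H(Y|X=0) = 0.9940
  X=1: P(X=1) = 9/20, P(Y|X=1) = (1/9, 8/9) → H(Y|X=1) = 0.5033
H(Y|X) = (11/20)·0.9940 + (9/20)·0.5033 = 0.7732 bits

H(X,Y) = -Σ_{x,y} P(x,y) log₂ P(x,y). Per-cell terms -P(x,y)·log₂P(x,y):
  X=0: 0.5211, 0.5000
  X=1: 0.2161, 0.5288
Sum of the 4 terms: H(X,Y) = 1.7660 bits

Chain rule check:
  H(X) + H(Y|X) = 0.9928 + 0.7732 = 1.7660 bits
  H(X,Y) = 1.7660 bits
✓ Chain rule verified.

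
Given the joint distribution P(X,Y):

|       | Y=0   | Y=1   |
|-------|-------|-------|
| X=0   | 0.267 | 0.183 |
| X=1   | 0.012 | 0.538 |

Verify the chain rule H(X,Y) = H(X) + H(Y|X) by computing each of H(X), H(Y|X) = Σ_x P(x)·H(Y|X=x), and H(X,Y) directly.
H(X) = 0.9928 bits, H(Y|X) = 0.5220 bits, H(X,Y) = 1.5147 bits

Marginal of X (row sums):
  P(X=0) = 0.267 + 0.183 = 0.450
  P(X=1) = 0.012 + 0.538 = 0.550
H(X) = -[0.450·log₂(0.450) + 0.550·log₂(0.550)]
  = 0.518401 + 0.474373 = 0.9928 bits

H(Y|X) = Σ_x P(x)·H(Y|X=x):
  X=0: P(X=0) = 0.450, P(Y|X=0) = (89/150, 61/150) → H(Y|X=0) = 0.974717
  X=1: P(X=1) = 0.550, P(Y|X=1) = (6/275, 269/275) → H(Y|X=1) = 0.151531
H(Y|X) = 0.450·0.974717 + 0.550·0.151531 = 0.5220 bits

H(X,Y) = -Σ_{x,y} P(x,y) log₂ P(x,y). Per-cell terms -P(x,y)·log₂P(x,y):
  X=0: 0.508659, 0.448365
  X=1: 0.076570, 0.481145
Sum of the 4 terms: H(X,Y) = 1.5147 bits

Chain rule check:
  H(X) + H(Y|X) = 0.9928 + 0.5220 = 1.5148 bits
  H(X,Y) = 1.5147 bits
✓ Chain rule verified (Δ = 0.0001 is 4-dp rounding noise: each of the three values was rounded independently).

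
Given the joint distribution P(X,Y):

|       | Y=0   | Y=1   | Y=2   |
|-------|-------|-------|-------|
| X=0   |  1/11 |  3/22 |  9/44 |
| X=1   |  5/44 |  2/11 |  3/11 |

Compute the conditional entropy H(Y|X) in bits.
1.5032 bits

H(Y|X) = H(X,Y) - H(X)

H(X,Y) = -Σ_{x,y} P(x,y) log₂ P(x,y). Per-cell terms -P(x,y)·log₂P(x,y):
  X=0: 0.3145, 0.3920, 0.4683
  X=1: 0.3565, 0.4472, 0.5112
Sum of the 6 terms: H(X,Y) = 2.4897 bits

Marginal of X (row sums):
  P(X=0) = 1/11 + 3/22 + 9/44 = 19/44
  P(X=1) = 5/44 + 2/11 + 3/11 = 25/44
H(X) = -[(19/44)·log₂(19/44) + (25/44)·log₂(25/44)]
  = 0.5231 + 0.4634 = 0.9865 bits

H(Y|X) = H(X,Y) - H(X) = 2.4897 - 0.9865 = 1.5032 bits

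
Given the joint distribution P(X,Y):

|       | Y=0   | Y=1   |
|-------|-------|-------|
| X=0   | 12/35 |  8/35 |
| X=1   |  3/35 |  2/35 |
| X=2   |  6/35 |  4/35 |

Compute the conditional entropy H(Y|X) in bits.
0.9710 bits

H(Y|X) = H(X,Y) - H(X)

H(X,Y) = -Σ_{x,y} P(x,y) log₂ P(x,y). Per-cell terms -P(x,y)·log₂P(x,y):
  X=0: 0.52948132, 0.48669326
  X=1: 0.30379890, 0.23595903
  X=2: 0.43616923, 0.35763234
Sum of the 6 terms: H(X,Y) = 2.3497341 bits

Marginal of X (row sums):
  P(X=0) = 12/35 + 8/35 = 4/7
  P(X=1) = 3/35 + 2/35 = 1/7
  P(X=2) = 6/35 + 4/35 = 2/7
H(X) = -[(4/7)·log₂(4/7) + (1/7)·log₂(1/7) + (2/7)·log₂(2/7)]
  = 0.46134567 + 0.40105070 + 0.51638712 = 1.3787835 bits

H(Y|X) = H(X,Y) - H(X) = 2.3497341 - 1.3787835 = 0.9710 bits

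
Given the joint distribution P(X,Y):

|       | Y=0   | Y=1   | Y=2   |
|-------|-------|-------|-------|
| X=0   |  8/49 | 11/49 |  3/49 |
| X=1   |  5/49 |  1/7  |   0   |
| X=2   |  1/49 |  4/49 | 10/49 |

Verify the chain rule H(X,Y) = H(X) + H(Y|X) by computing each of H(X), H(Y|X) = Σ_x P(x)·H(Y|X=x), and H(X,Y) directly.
H(X) = 1.5386 bits, H(Y|X) = 1.2335 bits, H(X,Y) = 2.7721 bits

Marginal of X (row sums):
  P(X=0) = 8/49 + 11/49 + 3/49 = 22/49
  P(X=1) = 5/49 + 1/7 + 0 = 12/49
  P(X=2) = 1/49 + 4/49 + 10/49 = 15/49
H(X) = -[(22/49)·log₂(22/49) + (12/49)·log₂(12/49) + (15/49)·log₂(15/49)]
  = 0.5187 + 0.4971 + 0.5228 = 1.5386 bits

H(Y|X) = Σ_x P(x)·H(Y|X=x):
  X=0: P(X=0) = 22/49, P(Y|X=0) = (4/11, 1/2, 3/22) → H(Y|X=0) = 1.4227
  X=1: P(X=1) = 12/49, P(Y|X=1) = (5/12, 7/12, 0) → H(Y|X=1) = 0.9799
  X=2: P(X=2) = 15/49, P(Y|X=2) = (1/15, 4/15, 2/3) → H(Y|X=2) = 1.1589
H(Y|X) = (22/49)·1.4227 + (12/49)·0.9799 + (15/49)·1.1589 = 1.2335 bits

H(X,Y) = -Σ_{x,y} P(x,y) log₂ P(x,y). Per-cell terms -P(x,y)·log₂P(x,y):
  X=0: 0.4269, 0.4838, 0.2467
  X=1: 0.3360, 0.4011, 0.0000
  X=2: 0.1146, 0.2951, 0.4679
  (cells with P = 0 contribute 0)
Sum of the 9 terms: H(X,Y) = 2.7721 bits

Chain rule check:
  H(X) + H(Y|X) = 1.5386 + 1.2335 = 2.7721 bits
  H(X,Y) = 2.7721 bits
✓ Chain rule verified.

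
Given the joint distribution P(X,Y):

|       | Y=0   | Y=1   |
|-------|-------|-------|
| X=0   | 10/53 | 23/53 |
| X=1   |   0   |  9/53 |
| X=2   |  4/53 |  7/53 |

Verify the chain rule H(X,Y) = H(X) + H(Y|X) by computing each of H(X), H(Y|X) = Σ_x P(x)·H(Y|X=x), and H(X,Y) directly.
H(X) = 1.3308 bits, H(Y|X) = 0.7473 bits, H(X,Y) = 2.0781 bits

Marginal of X (row sums):
  P(X=0) = 10/53 + 23/53 = 33/53
  P(X=1) = 0 + 9/53 = 9/53
  P(X=2) = 4/53 + 7/53 = 11/53
H(X) = -[(33/53)·log₂(33/53) + (9/53)·log₂(9/53) + (11/53)·log₂(11/53)]
  = 0.4256 + 0.4344 + 0.4708 = 1.3308 bits

H(Y|X) = Σ_x P(x)·H(Y|X=x):
  X=0: P(X=0) = 33/53, P(Y|X=0) = (10/33, 23/33) → H(Y|X=0) = 0.8850
  X=1: P(X=1) = 9/53, P(Y|X=1) = (0, 1) → H(Y|X=1) = 0.0000
  X=2: P(X=2) = 11/53, P(Y|X=2) = (4/11, 7/11) → H(Y|X=2) = 0.9457
H(Y|X) = (33/53)·0.8850 + (9/53)·0.0000 + (11/53)·0.9457 = 0.7473 bits

H(X,Y) = -Σ_{x,y} P(x,y) log₂ P(x,y). Per-cell terms -P(x,y)·log₂P(x,y):
  X=0: 0.4540, 0.5226
  X=1: 0.0000, 0.4344
  X=2: 0.2814, 0.3857
  (cells with P = 0 contribute 0)
Sum of the 6 terms: H(X,Y) = 2.0781 bits

Chain rule check:
  H(X) + H(Y|X) = 1.3308 + 0.7473 = 2.0781 bits
  H(X,Y) = 2.0781 bits
✓ Chain rule verified.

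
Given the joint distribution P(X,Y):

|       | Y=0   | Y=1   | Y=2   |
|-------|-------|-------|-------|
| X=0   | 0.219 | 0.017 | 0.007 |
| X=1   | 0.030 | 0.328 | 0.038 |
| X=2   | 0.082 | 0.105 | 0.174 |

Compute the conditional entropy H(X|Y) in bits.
1.0385 bits

H(X|Y) = H(X,Y) - H(Y)

H(X,Y) = -Σ_{x,y} P(x,y) log₂ P(x,y). Per-cell terms -P(x,y)·log₂P(x,y):
  X=0: 0.4798, 0.0999, 0.0501
  X=1: 0.1518, 0.5275, 0.1793
  X=2: 0.2959, 0.3414, 0.4390
Sum of the 9 terms: H(X,Y) = 2.5647 bits

Marginal of Y (column sums):
  P(Y=0) = 0.219 + 0.030 + 0.082 = 0.331
  P(Y=1) = 0.017 + 0.328 + 0.105 = 0.450
  P(Y=2) = 0.007 + 0.038 + 0.174 = 0.219
H(Y) = -[0.331·log₂(0.331) + 0.450·log₂(0.450) + 0.219·log₂(0.219)]
  = 0.5280 + 0.5184 + 0.4798 = 1.5262 bits

H(X|Y) = H(X,Y) - H(Y) = 2.5647 - 1.5262 = 1.0385 bits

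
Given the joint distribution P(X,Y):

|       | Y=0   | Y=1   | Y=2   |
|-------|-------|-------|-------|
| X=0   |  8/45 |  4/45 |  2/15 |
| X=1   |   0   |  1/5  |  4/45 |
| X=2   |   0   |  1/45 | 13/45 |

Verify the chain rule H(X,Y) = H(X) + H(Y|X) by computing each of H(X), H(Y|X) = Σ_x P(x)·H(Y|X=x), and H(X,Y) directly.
H(X) = 1.5704 bits, H(Y|X) = 0.9849 bits, H(X,Y) = 2.5553 bits

Marginal of X (row sums):
  P(X=0) = 8/45 + 4/45 + 2/15 = 2/5
  P(X=1) = 0 + 1/5 + 4/45 = 13/45
  P(X=2) = 0 + 1/45 + 13/45 = 14/45
H(X) = -[(2/5)·log₂(2/5) + (13/45)·log₂(13/45) + (14/45)·log₂(14/45)]
  = 0.5288 + 0.5175 + 0.5241 = 1.5704 bits

H(Y|X) = Σ_x P(x)·H(Y|X=x):
  X=0: P(X=0) = 2/5, P(Y|X=0) = (4/9, 2/9, 1/3) → H(Y|X=0) = 1.5305
  X=1: P(X=1) = 13/45, P(Y|X=1) = (0, 9/13, 4/13) → H(Y|X=1) = 0.8905
  X=2: P(X=2) = 14/45, P(Y|X=2) = (0, 1/14, 13/14) → H(Y|X=2) = 0.3712
H(Y|X) = (2/5)·1.5305 + (13/45)·0.8905 + (14/45)·0.3712 = 0.9849 bits

H(X,Y) = -Σ_{x,y} P(x,y) log₂ P(x,y). Per-cell terms -P(x,y)·log₂P(x,y):
  X=0: 0.4430, 0.3104, 0.3876
  X=1: 0.0000, 0.4644, 0.3104
  X=2: 0.0000, 0.1220, 0.5175
  (cells with P = 0 contribute 0)
Sum of the 9 terms: H(X,Y) = 2.5553 bits

Chain rule check:
  H(X) + H(Y|X) = 1.5704 + 0.9849 = 2.5553 bits
  H(X,Y) = 2.5553 bits
✓ Chain rule verified.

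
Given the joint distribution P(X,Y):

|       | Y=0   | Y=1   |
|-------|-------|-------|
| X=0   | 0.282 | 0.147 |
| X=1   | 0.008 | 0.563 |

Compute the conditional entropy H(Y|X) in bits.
0.4585 bits

H(Y|X) = H(X,Y) - H(X)

H(X,Y) = -Σ_{x,y} P(x,y) log₂ P(x,y). Per-cell terms -P(x,y)·log₂P(x,y):
  X=0: 0.514998, 0.406618
  X=1: 0.055726, 0.466611
Sum of the 4 terms: H(X,Y) = 1.44395 bits

Marginal of X (row sums):
  P(X=0) = 0.282 + 0.147 = 0.429
  P(X=1) = 0.008 + 0.563 = 0.571
H(X) = -[0.429·log₂(0.429) + 0.571·log₂(0.571)]
  = 0.523788 + 0.461618 = 0.98541 bits

H(Y|X) = H(X,Y) - H(X) = 1.44395 - 0.98541 = 0.4585 bits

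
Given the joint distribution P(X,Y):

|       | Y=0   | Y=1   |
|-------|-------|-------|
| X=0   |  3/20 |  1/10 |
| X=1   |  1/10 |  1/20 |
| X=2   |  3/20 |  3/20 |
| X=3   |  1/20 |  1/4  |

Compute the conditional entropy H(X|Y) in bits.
1.8354 bits

H(X|Y) = H(X,Y) - H(Y)

H(X,Y) = -Σ_{x,y} P(x,y) log₂ P(x,y). Per-cell terms -P(x,y)·log₂P(x,y):
  X=0: 0.41054, 0.33219
  X=1: 0.33219, 0.21610
  X=2: 0.41054, 0.41054
  X=3: 0.21610, 0.50000
Sum of the 8 terms: H(X,Y) = 2.8282 bits

Marginal of Y (column sums):
  P(Y=0) = 3/20 + 1/10 + 3/20 + 1/20 = 9/20
  P(Y=1) = 1/10 + 1/20 + 3/20 + 1/4 = 11/20
H(Y) = -[(9/20)·log₂(9/20) + (11/20)·log₂(11/20)]
  = 0.51840 + 0.47437 = 0.9928 bits

H(X|Y) = H(X,Y) - H(Y) = 2.8282 - 0.9928 = 1.8354 bits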